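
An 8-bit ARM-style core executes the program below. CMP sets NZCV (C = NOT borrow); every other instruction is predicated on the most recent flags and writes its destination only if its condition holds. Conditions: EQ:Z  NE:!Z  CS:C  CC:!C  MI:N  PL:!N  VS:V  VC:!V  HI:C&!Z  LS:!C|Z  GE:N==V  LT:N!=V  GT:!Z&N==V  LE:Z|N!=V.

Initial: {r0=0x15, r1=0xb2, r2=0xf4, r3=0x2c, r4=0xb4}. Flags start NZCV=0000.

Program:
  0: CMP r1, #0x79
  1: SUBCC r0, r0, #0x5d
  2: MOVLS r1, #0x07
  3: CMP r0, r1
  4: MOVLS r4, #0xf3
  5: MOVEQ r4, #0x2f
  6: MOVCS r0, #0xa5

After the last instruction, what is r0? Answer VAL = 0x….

[0] flags=0011 → (cmp)
[1] flags=0011 CC?F → skip
[2] flags=0011 LS?F → skip
[3] flags=0000 → (cmp)
[4] flags=0000 LS?T → r4=0xf3
[5] flags=0000 EQ?F → skip
[6] flags=0000 CS?F → skip

VAL = 0x15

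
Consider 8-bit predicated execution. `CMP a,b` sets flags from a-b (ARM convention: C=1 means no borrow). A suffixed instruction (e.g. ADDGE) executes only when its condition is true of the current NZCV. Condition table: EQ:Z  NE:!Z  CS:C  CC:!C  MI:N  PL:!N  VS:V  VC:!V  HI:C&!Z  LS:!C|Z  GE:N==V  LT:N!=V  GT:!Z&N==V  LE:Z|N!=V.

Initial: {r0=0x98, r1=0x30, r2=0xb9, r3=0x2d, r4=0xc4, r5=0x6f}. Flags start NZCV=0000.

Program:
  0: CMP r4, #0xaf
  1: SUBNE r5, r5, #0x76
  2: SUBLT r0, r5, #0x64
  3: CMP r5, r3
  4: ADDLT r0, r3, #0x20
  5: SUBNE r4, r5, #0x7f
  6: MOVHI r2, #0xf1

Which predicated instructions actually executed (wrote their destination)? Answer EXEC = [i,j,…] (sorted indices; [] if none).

[0] flags=0010 → (cmp)
[1] flags=0010 NE?T → r5=0xf9
[2] flags=0010 LT?F → skip
[3] flags=1010 → (cmp)
[4] flags=1010 LT?T → r0=0x4d
[5] flags=1010 NE?T → r4=0x7a
[6] flags=1010 HI?T → r2=0xf1

EXEC = [1,4,5,6]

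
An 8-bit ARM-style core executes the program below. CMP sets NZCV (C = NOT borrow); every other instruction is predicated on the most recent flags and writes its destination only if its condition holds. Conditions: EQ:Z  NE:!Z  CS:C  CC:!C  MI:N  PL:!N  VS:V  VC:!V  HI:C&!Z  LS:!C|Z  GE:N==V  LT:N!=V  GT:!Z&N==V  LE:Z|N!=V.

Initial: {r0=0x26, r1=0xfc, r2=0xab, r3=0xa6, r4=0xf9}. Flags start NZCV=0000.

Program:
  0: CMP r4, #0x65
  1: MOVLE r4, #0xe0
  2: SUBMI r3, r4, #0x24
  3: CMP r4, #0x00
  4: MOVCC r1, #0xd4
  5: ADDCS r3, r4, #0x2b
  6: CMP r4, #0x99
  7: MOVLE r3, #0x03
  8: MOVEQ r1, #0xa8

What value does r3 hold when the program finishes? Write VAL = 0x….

VAL = 0x0b

[0] flags=1010 → (cmp)
[1] flags=1010 LE?T → r4=0xe0
[2] flags=1010 MI?T → r3=0xbc
[3] flags=1010 → (cmp)
[4] flags=1010 CC?F → skip
[5] flags=1010 CS?T → r3=0x0b
[6] flags=0010 → (cmp)
[7] flags=0010 LE?F → skip
[8] flags=0010 EQ?F → skip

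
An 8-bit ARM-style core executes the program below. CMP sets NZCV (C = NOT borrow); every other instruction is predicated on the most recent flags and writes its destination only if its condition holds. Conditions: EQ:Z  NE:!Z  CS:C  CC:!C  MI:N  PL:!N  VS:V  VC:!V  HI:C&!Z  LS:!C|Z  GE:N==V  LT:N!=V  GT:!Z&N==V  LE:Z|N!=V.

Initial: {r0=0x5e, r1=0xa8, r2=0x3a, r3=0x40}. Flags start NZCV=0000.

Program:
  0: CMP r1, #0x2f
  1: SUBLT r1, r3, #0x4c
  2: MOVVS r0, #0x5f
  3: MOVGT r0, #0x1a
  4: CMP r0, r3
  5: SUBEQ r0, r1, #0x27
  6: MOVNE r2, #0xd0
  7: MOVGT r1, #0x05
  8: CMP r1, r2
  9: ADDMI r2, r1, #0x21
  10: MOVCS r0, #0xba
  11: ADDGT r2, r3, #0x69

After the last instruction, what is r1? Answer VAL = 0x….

VAL = 0x05

[0] flags=0011 → (cmp)
[1] flags=0011 LT?T → r1=0xf4
[2] flags=0011 VS?T → r0=0x5f
[3] flags=0011 GT?F → skip
[4] flags=0010 → (cmp)
[5] flags=0010 EQ?F → skip
[6] flags=0010 NE?T → r2=0xd0
[7] flags=0010 GT?T → r1=0x05
[8] flags=0000 → (cmp)
[9] flags=0000 MI?F → skip
[10] flags=0000 CS?F → skip
[11] flags=0000 GT?T → r2=0xa9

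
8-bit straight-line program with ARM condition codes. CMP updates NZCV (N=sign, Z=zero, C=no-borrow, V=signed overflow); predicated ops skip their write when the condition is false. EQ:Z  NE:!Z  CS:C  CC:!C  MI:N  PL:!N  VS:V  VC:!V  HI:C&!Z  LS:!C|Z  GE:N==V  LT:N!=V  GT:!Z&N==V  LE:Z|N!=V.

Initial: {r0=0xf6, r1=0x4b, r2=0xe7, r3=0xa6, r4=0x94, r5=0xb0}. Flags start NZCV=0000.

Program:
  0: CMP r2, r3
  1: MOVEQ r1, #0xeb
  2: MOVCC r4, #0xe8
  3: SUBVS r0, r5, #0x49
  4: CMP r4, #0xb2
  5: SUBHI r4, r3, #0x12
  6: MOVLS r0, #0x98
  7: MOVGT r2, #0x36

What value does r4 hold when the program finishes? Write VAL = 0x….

VAL = 0x94

0: ✓ CMP  NZCV=0010
1: · MOVEQ
2: · MOVCC
3: · SUBVS
4: ✓ CMP  NZCV=1000
5: · SUBHI
6: ✓ MOVLS  r0←0x98
7: · MOVGT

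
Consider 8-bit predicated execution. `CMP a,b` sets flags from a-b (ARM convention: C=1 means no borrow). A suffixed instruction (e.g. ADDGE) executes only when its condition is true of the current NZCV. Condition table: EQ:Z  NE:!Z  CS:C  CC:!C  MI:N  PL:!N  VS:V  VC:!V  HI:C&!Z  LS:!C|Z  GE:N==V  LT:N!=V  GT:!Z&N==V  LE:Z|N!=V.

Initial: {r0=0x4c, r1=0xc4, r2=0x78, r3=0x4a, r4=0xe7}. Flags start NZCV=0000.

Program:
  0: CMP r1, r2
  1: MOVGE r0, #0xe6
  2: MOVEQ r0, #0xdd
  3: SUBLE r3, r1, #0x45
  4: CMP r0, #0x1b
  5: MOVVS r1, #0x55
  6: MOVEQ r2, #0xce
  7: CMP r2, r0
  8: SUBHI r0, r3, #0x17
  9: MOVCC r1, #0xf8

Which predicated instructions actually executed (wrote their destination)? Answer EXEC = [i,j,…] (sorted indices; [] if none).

0: ✓ CMP  NZCV=0011
1: · MOVGE
2: · MOVEQ
3: ✓ SUBLE  r3←0x7f
4: ✓ CMP  NZCV=0010
5: · MOVVS
6: · MOVEQ
7: ✓ CMP  NZCV=0010
8: ✓ SUBHI  r0←0x68
9: · MOVCC

EXEC = [3,8]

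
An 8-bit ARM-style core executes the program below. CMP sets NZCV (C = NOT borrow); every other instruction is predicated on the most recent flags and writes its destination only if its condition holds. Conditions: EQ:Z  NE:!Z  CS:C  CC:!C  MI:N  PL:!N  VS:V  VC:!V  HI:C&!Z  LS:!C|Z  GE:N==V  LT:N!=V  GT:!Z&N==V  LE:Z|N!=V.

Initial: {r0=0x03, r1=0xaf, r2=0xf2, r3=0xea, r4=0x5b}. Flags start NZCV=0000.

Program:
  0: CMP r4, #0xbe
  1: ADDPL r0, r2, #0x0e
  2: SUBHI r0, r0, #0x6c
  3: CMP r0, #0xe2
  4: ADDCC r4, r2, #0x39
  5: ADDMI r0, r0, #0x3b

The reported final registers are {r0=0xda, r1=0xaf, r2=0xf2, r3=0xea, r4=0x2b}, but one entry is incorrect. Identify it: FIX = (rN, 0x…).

FIX = (r0, 0x03)

0: ✓ CMP  NZCV=1001
1: · ADDPL
2: · SUBHI
3: ✓ CMP  NZCV=0000
4: ✓ ADDCC  r4←0x2b
5: · ADDMI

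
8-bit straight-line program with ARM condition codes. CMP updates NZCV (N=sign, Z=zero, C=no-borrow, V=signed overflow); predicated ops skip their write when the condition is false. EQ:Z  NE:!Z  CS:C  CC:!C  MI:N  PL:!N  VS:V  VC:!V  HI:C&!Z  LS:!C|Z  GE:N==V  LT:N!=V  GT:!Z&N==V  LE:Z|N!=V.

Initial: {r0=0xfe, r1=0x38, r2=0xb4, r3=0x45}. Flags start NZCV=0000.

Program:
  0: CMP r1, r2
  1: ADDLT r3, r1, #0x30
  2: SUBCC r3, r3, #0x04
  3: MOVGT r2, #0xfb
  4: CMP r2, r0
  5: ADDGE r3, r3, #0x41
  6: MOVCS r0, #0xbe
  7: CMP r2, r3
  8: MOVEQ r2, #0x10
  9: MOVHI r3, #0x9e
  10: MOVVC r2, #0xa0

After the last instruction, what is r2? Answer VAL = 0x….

0: ✓ CMP  NZCV=1001
1: · ADDLT
2: ✓ SUBCC  r3←0x41
3: ✓ MOVGT  r2←0xfb
4: ✓ CMP  NZCV=1000
5: · ADDGE
6: · MOVCS
7: ✓ CMP  NZCV=1010
8: · MOVEQ
9: ✓ MOVHI  r3←0x9e
10: ✓ MOVVC  r2←0xa0

VAL = 0xa0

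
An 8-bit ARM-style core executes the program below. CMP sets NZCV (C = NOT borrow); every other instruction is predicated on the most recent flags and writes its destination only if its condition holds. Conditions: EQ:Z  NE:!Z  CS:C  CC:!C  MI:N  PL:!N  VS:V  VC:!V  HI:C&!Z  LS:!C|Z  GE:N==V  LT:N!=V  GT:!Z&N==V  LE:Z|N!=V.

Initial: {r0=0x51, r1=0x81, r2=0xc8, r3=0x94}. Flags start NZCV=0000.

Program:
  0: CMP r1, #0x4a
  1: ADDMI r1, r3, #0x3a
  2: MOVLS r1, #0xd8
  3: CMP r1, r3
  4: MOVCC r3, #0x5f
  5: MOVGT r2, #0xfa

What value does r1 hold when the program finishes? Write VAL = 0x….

[0] flags=0011 → (cmp)
[1] flags=0011 MI?F → skip
[2] flags=0011 LS?F → skip
[3] flags=1000 → (cmp)
[4] flags=1000 CC?T → r3=0x5f
[5] flags=1000 GT?F → skip

VAL = 0x81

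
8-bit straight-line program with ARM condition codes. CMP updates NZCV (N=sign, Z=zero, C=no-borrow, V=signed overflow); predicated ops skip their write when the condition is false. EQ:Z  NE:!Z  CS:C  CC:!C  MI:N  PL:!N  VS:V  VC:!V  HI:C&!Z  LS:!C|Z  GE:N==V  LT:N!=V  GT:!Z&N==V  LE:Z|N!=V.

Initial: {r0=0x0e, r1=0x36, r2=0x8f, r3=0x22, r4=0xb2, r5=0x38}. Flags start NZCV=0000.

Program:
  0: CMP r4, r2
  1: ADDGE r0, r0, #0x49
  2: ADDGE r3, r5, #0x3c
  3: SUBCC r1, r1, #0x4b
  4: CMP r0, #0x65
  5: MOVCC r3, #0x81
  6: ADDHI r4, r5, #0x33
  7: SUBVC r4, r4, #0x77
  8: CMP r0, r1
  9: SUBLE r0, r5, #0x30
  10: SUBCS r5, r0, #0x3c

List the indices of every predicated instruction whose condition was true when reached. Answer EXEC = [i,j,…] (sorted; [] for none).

0: ✓ CMP  NZCV=0010
1: ✓ ADDGE  r0←0x57
2: ✓ ADDGE  r3←0x74
3: · SUBCC
4: ✓ CMP  NZCV=1000
5: ✓ MOVCC  r3←0x81
6: · ADDHI
7: ✓ SUBVC  r4←0x3b
8: ✓ CMP  NZCV=0010
9: · SUBLE
10: ✓ SUBCS  r5←0x1b

EXEC = [1,2,5,7,10]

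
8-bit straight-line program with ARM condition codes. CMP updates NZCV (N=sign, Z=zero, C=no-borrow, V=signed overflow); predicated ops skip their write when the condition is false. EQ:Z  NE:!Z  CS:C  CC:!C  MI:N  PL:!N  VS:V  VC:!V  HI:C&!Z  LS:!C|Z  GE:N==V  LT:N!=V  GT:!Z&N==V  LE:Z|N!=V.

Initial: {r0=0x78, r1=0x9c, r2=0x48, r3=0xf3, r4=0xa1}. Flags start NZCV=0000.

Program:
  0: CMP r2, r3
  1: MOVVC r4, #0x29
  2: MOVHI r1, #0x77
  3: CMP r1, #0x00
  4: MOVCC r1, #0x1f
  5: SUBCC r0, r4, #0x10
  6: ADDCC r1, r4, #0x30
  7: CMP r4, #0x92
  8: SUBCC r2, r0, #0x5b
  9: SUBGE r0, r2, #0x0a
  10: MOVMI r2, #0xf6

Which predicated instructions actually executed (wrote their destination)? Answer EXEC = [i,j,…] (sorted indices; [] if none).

EXEC = [1,8,9,10]

0: ✓ CMP  NZCV=0000
1: ✓ MOVVC  r4←0x29
2: · MOVHI
3: ✓ CMP  NZCV=1010
4: · MOVCC
5: · SUBCC
6: · ADDCC
7: ✓ CMP  NZCV=1001
8: ✓ SUBCC  r2←0x1d
9: ✓ SUBGE  r0←0x13
10: ✓ MOVMI  r2←0xf6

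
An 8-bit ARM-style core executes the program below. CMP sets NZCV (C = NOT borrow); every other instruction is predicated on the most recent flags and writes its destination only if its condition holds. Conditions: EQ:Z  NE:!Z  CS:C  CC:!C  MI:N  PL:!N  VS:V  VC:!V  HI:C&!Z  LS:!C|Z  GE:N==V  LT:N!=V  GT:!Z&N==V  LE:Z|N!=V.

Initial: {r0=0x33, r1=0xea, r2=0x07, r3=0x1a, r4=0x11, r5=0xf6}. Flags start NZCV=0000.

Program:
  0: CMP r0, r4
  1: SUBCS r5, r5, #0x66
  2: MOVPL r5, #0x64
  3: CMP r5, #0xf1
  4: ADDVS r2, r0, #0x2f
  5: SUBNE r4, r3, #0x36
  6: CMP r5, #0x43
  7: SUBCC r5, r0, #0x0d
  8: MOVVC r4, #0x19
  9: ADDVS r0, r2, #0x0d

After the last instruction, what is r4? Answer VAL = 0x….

0: ✓ CMP  NZCV=0010
1: ✓ SUBCS  r5←0x90
2: ✓ MOVPL  r5←0x64
3: ✓ CMP  NZCV=0000
4: · ADDVS
5: ✓ SUBNE  r4←0xe4
6: ✓ CMP  NZCV=0010
7: · SUBCC
8: ✓ MOVVC  r4←0x19
9: · ADDVS

VAL = 0x19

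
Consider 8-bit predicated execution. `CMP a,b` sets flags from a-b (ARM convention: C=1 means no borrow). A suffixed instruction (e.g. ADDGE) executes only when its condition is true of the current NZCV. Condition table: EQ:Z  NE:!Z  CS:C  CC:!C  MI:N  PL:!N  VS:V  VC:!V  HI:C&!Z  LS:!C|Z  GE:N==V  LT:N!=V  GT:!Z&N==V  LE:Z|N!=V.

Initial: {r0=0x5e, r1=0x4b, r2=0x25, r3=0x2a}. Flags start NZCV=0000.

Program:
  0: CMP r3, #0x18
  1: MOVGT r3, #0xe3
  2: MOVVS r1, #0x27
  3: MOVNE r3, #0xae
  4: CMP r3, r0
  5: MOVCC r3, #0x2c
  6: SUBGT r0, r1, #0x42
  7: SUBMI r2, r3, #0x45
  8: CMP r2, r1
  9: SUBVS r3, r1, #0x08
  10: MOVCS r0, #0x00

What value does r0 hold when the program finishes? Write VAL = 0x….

[0] flags=0010 → (cmp)
[1] flags=0010 GT?T → r3=0xe3
[2] flags=0010 VS?F → skip
[3] flags=0010 NE?T → r3=0xae
[4] flags=0011 → (cmp)
[5] flags=0011 CC?F → skip
[6] flags=0011 GT?F → skip
[7] flags=0011 MI?F → skip
[8] flags=1000 → (cmp)
[9] flags=1000 VS?F → skip
[10] flags=1000 CS?F → skip

VAL = 0x5e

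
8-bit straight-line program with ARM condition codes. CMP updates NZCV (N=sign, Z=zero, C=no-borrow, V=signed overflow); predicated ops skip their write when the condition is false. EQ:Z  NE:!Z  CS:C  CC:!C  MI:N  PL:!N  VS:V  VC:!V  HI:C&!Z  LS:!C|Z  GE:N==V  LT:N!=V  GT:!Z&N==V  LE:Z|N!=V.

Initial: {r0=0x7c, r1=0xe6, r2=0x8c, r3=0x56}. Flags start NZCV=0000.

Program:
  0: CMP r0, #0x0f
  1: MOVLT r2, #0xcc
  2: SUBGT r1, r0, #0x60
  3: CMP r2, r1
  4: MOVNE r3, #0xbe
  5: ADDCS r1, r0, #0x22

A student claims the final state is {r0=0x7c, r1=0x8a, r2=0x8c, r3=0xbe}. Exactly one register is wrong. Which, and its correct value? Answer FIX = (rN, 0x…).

0: ✓ CMP  NZCV=0010
1: · MOVLT
2: ✓ SUBGT  r1←0x1c
3: ✓ CMP  NZCV=0011
4: ✓ MOVNE  r3←0xbe
5: ✓ ADDCS  r1←0x9e

FIX = (r1, 0x9e)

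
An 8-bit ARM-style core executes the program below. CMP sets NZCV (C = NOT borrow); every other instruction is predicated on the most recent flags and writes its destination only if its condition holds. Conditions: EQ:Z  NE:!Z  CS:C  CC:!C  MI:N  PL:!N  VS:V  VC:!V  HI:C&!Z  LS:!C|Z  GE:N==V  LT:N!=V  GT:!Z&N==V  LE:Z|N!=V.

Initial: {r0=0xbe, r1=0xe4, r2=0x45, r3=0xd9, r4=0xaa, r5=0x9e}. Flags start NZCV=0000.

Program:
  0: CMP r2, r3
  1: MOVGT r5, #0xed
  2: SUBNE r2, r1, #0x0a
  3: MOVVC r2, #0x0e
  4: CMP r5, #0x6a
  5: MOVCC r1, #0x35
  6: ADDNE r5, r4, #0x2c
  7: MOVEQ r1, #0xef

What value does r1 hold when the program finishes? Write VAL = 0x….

0: ✓ CMP  NZCV=0000
1: ✓ MOVGT  r5←0xed
2: ✓ SUBNE  r2←0xda
3: ✓ MOVVC  r2←0x0e
4: ✓ CMP  NZCV=1010
5: · MOVCC
6: ✓ ADDNE  r5←0xd6
7: · MOVEQ

VAL = 0xe4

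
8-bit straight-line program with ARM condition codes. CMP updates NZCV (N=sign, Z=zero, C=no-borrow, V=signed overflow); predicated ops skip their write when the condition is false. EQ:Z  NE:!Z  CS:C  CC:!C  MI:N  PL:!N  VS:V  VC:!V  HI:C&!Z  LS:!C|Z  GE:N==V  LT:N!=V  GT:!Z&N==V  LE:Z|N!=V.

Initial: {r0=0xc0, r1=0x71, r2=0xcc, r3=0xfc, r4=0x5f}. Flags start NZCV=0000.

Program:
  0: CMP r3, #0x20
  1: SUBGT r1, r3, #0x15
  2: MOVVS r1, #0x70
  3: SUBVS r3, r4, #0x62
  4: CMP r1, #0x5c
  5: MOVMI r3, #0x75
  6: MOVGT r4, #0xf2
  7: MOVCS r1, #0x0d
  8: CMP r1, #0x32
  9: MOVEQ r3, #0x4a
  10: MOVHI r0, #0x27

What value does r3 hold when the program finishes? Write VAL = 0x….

VAL = 0xfc

0: ✓ CMP  NZCV=1010
1: · SUBGT
2: · MOVVS
3: · SUBVS
4: ✓ CMP  NZCV=0010
5: · MOVMI
6: ✓ MOVGT  r4←0xf2
7: ✓ MOVCS  r1←0x0d
8: ✓ CMP  NZCV=1000
9: · MOVEQ
10: · MOVHI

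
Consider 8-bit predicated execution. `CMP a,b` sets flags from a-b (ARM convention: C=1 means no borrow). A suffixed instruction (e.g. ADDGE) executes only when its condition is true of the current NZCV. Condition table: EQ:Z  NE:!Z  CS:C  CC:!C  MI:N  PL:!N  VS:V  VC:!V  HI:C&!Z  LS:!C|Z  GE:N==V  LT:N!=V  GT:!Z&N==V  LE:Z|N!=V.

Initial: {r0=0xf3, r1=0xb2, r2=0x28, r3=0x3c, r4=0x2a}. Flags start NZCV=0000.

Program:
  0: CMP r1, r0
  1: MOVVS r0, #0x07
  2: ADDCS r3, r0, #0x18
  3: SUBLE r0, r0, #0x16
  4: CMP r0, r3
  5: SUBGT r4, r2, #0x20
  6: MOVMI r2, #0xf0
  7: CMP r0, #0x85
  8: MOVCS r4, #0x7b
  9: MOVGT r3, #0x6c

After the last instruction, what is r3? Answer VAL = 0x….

VAL = 0x6c

0: ✓ CMP  NZCV=1000
1: · MOVVS
2: · ADDCS
3: ✓ SUBLE  r0←0xdd
4: ✓ CMP  NZCV=1010
5: · SUBGT
6: ✓ MOVMI  r2←0xf0
7: ✓ CMP  NZCV=0010
8: ✓ MOVCS  r4←0x7b
9: ✓ MOVGT  r3←0x6c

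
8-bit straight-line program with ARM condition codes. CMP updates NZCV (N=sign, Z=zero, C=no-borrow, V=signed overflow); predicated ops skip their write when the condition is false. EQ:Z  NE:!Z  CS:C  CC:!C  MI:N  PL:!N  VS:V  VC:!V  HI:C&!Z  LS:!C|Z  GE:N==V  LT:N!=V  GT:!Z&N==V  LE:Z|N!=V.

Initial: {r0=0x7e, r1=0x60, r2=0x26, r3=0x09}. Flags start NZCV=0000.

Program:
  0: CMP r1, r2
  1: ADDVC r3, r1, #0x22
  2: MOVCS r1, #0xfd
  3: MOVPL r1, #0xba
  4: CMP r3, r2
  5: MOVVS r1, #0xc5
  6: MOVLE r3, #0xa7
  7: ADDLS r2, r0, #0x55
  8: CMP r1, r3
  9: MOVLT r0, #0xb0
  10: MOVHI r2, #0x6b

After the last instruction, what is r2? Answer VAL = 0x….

VAL = 0x6b

[0] flags=0010 → (cmp)
[1] flags=0010 VC?T → r3=0x82
[2] flags=0010 CS?T → r1=0xfd
[3] flags=0010 PL?T → r1=0xba
[4] flags=0011 → (cmp)
[5] flags=0011 VS?T → r1=0xc5
[6] flags=0011 LE?T → r3=0xa7
[7] flags=0011 LS?F → skip
[8] flags=0010 → (cmp)
[9] flags=0010 LT?F → skip
[10] flags=0010 HI?T → r2=0x6b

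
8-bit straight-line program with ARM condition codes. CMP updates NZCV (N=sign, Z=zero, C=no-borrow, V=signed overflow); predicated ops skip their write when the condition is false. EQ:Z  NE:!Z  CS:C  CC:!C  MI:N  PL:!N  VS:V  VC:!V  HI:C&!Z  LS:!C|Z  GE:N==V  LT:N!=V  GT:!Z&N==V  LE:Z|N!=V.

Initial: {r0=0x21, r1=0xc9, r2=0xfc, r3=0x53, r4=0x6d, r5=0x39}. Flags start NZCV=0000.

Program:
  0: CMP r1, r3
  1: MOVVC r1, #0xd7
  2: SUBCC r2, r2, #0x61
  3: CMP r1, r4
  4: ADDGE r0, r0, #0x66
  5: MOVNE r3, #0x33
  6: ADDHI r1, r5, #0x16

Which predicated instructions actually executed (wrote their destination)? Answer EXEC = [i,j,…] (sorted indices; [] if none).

[0] flags=0011 → (cmp)
[1] flags=0011 VC?F → skip
[2] flags=0011 CC?F → skip
[3] flags=0011 → (cmp)
[4] flags=0011 GE?F → skip
[5] flags=0011 NE?T → r3=0x33
[6] flags=0011 HI?T → r1=0x4f

EXEC = [5,6]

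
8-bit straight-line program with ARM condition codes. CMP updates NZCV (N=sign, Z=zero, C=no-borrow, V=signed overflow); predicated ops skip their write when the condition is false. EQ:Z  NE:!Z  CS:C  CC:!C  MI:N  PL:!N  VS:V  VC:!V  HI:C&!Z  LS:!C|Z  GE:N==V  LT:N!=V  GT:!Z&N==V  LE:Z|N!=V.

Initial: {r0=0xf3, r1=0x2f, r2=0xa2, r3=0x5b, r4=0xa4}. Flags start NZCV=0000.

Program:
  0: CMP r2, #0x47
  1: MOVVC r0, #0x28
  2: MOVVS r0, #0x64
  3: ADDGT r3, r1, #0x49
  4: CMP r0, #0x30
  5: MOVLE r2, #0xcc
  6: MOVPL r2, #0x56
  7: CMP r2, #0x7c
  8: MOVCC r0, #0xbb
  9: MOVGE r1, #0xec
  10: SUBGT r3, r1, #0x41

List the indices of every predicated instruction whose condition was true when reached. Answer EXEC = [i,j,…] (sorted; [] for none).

[0] flags=0011 → (cmp)
[1] flags=0011 VC?F → skip
[2] flags=0011 VS?T → r0=0x64
[3] flags=0011 GT?F → skip
[4] flags=0010 → (cmp)
[5] flags=0010 LE?F → skip
[6] flags=0010 PL?T → r2=0x56
[7] flags=1000 → (cmp)
[8] flags=1000 CC?T → r0=0xbb
[9] flags=1000 GE?F → skip
[10] flags=1000 GT?F → skip

EXEC = [2,6,8]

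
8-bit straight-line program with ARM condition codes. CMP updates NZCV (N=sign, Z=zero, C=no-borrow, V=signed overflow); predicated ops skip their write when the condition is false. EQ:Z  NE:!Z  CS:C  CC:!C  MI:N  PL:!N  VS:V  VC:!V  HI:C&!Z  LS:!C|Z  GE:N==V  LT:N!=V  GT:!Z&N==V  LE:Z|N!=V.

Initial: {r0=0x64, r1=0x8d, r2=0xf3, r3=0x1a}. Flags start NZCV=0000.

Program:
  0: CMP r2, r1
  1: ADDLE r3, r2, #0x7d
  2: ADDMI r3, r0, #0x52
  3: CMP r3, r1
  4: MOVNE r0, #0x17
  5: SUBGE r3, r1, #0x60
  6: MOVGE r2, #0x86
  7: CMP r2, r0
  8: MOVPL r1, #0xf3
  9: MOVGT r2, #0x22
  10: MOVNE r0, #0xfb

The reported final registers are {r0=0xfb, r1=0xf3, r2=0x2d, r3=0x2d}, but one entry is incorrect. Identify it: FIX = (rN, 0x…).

FIX = (r2, 0x86)

0: ✓ CMP  NZCV=0010
1: · ADDLE
2: · ADDMI
3: ✓ CMP  NZCV=1001
4: ✓ MOVNE  r0←0x17
5: ✓ SUBGE  r3←0x2d
6: ✓ MOVGE  r2←0x86
7: ✓ CMP  NZCV=0011
8: ✓ MOVPL  r1←0xf3
9: · MOVGT
10: ✓ MOVNE  r0←0xfb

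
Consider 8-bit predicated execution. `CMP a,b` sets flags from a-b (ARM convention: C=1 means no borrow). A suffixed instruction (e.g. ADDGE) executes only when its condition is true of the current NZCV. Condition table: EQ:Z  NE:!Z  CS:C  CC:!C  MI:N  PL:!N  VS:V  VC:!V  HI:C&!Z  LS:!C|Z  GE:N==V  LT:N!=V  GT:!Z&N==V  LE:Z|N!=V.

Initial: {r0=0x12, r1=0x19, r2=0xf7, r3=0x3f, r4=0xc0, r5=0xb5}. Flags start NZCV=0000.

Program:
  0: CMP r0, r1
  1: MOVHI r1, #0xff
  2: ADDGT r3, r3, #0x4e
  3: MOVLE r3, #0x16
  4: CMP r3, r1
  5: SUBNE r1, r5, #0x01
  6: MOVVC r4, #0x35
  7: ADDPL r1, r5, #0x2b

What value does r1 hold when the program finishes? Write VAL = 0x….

VAL = 0xb4

[0] flags=1000 → (cmp)
[1] flags=1000 HI?F → skip
[2] flags=1000 GT?F → skip
[3] flags=1000 LE?T → r3=0x16
[4] flags=1000 → (cmp)
[5] flags=1000 NE?T → r1=0xb4
[6] flags=1000 VC?T → r4=0x35
[7] flags=1000 PL?F → skip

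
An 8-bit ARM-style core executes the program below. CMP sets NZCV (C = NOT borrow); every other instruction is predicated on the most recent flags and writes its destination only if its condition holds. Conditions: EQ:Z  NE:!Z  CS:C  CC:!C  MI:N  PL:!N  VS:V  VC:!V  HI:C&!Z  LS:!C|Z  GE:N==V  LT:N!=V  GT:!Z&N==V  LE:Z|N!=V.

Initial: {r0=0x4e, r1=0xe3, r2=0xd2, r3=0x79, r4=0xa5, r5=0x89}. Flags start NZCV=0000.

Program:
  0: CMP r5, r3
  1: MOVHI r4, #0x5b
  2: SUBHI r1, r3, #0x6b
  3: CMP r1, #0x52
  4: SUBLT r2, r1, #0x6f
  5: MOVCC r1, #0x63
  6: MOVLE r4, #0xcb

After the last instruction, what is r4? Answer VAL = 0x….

[0] flags=0011 → (cmp)
[1] flags=0011 HI?T → r4=0x5b
[2] flags=0011 HI?T → r1=0x0e
[3] flags=1000 → (cmp)
[4] flags=1000 LT?T → r2=0x9f
[5] flags=1000 CC?T → r1=0x63
[6] flags=1000 LE?T → r4=0xcb

VAL = 0xcb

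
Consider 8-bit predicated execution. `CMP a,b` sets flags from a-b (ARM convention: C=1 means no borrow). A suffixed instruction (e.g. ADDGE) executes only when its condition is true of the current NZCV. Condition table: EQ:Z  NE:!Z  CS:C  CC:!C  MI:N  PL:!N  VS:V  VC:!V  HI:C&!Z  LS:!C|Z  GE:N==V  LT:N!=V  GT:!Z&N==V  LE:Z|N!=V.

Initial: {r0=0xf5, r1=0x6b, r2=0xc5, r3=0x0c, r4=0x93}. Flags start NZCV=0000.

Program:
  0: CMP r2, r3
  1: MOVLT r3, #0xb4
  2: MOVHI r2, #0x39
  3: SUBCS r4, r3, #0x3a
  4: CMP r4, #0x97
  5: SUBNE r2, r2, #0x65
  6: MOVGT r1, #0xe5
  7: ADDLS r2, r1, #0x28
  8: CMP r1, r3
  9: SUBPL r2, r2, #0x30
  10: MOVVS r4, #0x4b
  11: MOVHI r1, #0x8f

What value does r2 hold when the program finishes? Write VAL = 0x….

0: ✓ CMP  NZCV=1010
1: ✓ MOVLT  r3←0xb4
2: ✓ MOVHI  r2←0x39
3: ✓ SUBCS  r4←0x7a
4: ✓ CMP  NZCV=1001
5: ✓ SUBNE  r2←0xd4
6: ✓ MOVGT  r1←0xe5
7: ✓ ADDLS  r2←0x0d
8: ✓ CMP  NZCV=0010
9: ✓ SUBPL  r2←0xdd
10: · MOVVS
11: ✓ MOVHI  r1←0x8f

VAL = 0xdd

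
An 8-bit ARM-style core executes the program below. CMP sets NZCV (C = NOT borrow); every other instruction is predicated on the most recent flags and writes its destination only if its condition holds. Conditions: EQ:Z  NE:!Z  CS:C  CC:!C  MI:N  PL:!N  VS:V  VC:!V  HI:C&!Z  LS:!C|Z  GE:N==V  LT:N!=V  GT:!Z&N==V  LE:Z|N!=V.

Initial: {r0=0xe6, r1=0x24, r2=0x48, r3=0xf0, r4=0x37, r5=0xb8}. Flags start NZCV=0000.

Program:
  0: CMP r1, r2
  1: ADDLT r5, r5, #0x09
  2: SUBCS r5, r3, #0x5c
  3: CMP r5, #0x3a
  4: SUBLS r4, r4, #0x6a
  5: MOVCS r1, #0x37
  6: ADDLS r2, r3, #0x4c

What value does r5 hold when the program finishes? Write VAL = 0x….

VAL = 0xc1

0: ✓ CMP  NZCV=1000
1: ✓ ADDLT  r5←0xc1
2: · SUBCS
3: ✓ CMP  NZCV=1010
4: · SUBLS
5: ✓ MOVCS  r1←0x37
6: · ADDLS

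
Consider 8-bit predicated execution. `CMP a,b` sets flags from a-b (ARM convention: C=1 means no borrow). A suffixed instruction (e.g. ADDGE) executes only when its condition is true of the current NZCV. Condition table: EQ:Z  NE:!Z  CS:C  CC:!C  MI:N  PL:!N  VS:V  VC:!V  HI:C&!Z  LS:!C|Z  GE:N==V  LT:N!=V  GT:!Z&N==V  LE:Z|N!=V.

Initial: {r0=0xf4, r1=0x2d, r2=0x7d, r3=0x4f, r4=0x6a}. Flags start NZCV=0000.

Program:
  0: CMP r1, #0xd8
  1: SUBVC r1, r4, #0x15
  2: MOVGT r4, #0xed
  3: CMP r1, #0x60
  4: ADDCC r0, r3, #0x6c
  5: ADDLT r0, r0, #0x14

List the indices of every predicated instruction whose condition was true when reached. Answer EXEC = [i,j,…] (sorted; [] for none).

EXEC = [1,2,4,5]

0: ✓ CMP  NZCV=0000
1: ✓ SUBVC  r1←0x55
2: ✓ MOVGT  r4←0xed
3: ✓ CMP  NZCV=1000
4: ✓ ADDCC  r0←0xbb
5: ✓ ADDLT  r0←0xcf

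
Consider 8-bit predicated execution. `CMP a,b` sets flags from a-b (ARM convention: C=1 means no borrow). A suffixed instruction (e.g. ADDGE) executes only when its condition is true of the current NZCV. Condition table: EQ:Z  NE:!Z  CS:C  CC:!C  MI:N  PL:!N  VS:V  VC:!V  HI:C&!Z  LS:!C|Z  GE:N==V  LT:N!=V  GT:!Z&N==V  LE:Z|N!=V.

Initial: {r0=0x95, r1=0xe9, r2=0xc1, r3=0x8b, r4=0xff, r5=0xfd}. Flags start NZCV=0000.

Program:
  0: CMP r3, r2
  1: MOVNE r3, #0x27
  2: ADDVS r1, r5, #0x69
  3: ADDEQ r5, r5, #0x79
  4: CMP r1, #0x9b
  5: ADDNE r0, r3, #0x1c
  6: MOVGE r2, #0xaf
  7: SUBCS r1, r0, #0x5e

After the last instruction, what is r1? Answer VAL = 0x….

[0] flags=1000 → (cmp)
[1] flags=1000 NE?T → r3=0x27
[2] flags=1000 VS?F → skip
[3] flags=1000 EQ?F → skip
[4] flags=0010 → (cmp)
[5] flags=0010 NE?T → r0=0x43
[6] flags=0010 GE?T → r2=0xaf
[7] flags=0010 CS?T → r1=0xe5

VAL = 0xe5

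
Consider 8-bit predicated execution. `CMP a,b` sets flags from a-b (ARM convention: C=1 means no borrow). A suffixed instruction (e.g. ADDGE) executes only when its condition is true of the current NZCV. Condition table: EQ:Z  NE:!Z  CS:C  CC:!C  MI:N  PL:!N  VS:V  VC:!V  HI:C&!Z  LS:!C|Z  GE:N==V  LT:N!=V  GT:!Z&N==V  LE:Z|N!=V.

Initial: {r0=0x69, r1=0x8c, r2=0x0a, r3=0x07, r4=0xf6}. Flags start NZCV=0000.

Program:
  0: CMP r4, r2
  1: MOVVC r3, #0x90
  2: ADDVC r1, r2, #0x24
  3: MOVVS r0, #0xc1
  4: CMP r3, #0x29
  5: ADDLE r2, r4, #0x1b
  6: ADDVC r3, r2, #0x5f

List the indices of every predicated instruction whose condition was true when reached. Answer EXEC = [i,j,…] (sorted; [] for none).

[0] flags=1010 → (cmp)
[1] flags=1010 VC?T → r3=0x90
[2] flags=1010 VC?T → r1=0x2e
[3] flags=1010 VS?F → skip
[4] flags=0011 → (cmp)
[5] flags=0011 LE?T → r2=0x11
[6] flags=0011 VC?F → skip

EXEC = [1,2,5]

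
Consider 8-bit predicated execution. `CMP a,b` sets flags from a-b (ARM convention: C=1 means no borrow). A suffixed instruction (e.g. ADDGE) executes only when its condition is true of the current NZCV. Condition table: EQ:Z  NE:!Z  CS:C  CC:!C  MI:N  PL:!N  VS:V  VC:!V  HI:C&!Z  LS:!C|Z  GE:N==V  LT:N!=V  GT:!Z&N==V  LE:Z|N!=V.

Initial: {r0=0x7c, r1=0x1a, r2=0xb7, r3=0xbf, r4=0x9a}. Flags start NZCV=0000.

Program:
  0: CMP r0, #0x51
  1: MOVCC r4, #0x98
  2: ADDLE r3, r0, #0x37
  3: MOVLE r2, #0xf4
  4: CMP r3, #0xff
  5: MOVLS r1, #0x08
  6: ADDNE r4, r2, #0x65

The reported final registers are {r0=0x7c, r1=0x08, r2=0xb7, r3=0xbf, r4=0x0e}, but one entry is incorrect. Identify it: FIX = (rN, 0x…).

0: ✓ CMP  NZCV=0010
1: · MOVCC
2: · ADDLE
3: · MOVLE
4: ✓ CMP  NZCV=1000
5: ✓ MOVLS  r1←0x08
6: ✓ ADDNE  r4←0x1c

FIX = (r4, 0x1c)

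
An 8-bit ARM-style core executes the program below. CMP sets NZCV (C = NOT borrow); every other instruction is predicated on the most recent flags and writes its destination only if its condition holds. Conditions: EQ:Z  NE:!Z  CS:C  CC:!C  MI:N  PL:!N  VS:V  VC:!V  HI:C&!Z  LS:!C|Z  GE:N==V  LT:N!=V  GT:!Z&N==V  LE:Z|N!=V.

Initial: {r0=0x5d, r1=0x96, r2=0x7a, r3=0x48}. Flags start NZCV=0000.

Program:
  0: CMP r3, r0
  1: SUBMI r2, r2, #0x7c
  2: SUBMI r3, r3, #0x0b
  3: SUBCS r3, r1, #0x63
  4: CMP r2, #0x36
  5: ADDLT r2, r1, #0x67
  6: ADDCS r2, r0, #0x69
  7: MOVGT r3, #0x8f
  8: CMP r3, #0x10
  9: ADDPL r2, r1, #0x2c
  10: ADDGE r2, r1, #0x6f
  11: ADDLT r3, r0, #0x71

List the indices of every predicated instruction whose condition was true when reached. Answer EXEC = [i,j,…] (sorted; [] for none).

[0] flags=1000 → (cmp)
[1] flags=1000 MI?T → r2=0xfe
[2] flags=1000 MI?T → r3=0x3d
[3] flags=1000 CS?F → skip
[4] flags=1010 → (cmp)
[5] flags=1010 LT?T → r2=0xfd
[6] flags=1010 CS?T → r2=0xc6
[7] flags=1010 GT?F → skip
[8] flags=0010 → (cmp)
[9] flags=0010 PL?T → r2=0xc2
[10] flags=0010 GE?T → r2=0x05
[11] flags=0010 LT?F → skip

EXEC = [1,2,5,6,9,10]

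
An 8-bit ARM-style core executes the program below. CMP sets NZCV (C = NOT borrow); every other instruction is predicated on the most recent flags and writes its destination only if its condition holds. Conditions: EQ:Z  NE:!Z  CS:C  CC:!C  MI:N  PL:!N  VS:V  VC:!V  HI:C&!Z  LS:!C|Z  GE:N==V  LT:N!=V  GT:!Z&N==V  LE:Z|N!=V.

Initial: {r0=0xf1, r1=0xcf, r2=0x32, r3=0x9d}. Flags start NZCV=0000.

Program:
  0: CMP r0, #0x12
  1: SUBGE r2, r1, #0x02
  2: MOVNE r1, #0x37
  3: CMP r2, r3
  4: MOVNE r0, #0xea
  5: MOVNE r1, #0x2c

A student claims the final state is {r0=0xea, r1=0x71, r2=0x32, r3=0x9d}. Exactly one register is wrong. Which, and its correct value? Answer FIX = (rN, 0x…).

FIX = (r1, 0x2c)

[0] flags=1010 → (cmp)
[1] flags=1010 GE?F → skip
[2] flags=1010 NE?T → r1=0x37
[3] flags=1001 → (cmp)
[4] flags=1001 NE?T → r0=0xea
[5] flags=1001 NE?T → r1=0x2c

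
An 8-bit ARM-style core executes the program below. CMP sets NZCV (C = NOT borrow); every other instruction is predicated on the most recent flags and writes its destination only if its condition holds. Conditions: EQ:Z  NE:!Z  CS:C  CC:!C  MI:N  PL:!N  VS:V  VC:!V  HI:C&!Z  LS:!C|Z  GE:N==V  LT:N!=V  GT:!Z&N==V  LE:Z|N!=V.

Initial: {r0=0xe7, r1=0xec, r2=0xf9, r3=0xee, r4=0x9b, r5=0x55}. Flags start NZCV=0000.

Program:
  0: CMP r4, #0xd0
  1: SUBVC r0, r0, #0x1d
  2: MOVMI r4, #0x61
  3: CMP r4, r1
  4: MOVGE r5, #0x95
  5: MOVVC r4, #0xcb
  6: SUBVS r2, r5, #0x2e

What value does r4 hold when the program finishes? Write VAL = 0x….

VAL = 0xcb

[0] flags=1000 → (cmp)
[1] flags=1000 VC?T → r0=0xca
[2] flags=1000 MI?T → r4=0x61
[3] flags=0000 → (cmp)
[4] flags=0000 GE?T → r5=0x95
[5] flags=0000 VC?T → r4=0xcb
[6] flags=0000 VS?F → skip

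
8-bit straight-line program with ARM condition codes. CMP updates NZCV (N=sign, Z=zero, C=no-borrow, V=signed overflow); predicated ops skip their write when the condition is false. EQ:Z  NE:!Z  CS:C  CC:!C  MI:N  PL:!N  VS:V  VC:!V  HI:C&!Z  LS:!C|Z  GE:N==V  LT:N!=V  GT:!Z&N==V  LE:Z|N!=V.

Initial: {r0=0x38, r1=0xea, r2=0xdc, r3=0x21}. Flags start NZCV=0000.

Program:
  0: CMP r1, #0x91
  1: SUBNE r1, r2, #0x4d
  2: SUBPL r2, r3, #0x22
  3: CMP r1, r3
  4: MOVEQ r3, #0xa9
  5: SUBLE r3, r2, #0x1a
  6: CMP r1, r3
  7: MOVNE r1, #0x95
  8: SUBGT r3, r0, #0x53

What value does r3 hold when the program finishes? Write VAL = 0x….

VAL = 0xe5

[0] flags=0010 → (cmp)
[1] flags=0010 NE?T → r1=0x8f
[2] flags=0010 PL?T → r2=0xff
[3] flags=0011 → (cmp)
[4] flags=0011 EQ?F → skip
[5] flags=0011 LE?T → r3=0xe5
[6] flags=1000 → (cmp)
[7] flags=1000 NE?T → r1=0x95
[8] flags=1000 GT?F → skip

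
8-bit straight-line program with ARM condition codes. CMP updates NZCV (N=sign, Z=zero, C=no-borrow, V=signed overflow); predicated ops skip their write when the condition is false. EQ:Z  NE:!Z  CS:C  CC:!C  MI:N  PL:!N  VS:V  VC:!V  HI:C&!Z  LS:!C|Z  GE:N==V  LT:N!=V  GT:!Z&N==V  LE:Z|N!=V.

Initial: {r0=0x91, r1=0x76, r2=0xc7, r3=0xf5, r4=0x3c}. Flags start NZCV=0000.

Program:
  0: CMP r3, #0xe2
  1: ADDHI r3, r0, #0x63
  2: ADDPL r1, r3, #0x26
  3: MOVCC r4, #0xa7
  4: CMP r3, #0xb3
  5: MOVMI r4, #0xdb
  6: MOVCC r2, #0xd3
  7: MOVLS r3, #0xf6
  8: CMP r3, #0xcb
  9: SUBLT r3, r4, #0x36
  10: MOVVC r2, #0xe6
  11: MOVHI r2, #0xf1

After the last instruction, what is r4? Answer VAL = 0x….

VAL = 0x3c

[0] flags=0010 → (cmp)
[1] flags=0010 HI?T → r3=0xf4
[2] flags=0010 PL?T → r1=0x1a
[3] flags=0010 CC?F → skip
[4] flags=0010 → (cmp)
[5] flags=0010 MI?F → skip
[6] flags=0010 CC?F → skip
[7] flags=0010 LS?F → skip
[8] flags=0010 → (cmp)
[9] flags=0010 LT?F → skip
[10] flags=0010 VC?T → r2=0xe6
[11] flags=0010 HI?T → r2=0xf1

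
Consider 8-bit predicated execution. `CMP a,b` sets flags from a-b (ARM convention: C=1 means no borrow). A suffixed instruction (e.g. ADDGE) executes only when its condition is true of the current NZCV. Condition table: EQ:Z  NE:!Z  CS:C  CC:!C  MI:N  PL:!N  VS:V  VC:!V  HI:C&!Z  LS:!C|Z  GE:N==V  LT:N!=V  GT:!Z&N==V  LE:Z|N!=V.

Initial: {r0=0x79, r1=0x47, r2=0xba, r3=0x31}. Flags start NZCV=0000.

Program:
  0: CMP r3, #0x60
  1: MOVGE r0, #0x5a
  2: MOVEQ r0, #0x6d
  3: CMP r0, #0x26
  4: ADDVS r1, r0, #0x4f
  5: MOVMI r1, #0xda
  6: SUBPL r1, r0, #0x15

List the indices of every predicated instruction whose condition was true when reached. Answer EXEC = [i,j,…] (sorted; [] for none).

EXEC = [6]

0: ✓ CMP  NZCV=1000
1: · MOVGE
2: · MOVEQ
3: ✓ CMP  NZCV=0010
4: · ADDVS
5: · MOVMI
6: ✓ SUBPL  r1←0x64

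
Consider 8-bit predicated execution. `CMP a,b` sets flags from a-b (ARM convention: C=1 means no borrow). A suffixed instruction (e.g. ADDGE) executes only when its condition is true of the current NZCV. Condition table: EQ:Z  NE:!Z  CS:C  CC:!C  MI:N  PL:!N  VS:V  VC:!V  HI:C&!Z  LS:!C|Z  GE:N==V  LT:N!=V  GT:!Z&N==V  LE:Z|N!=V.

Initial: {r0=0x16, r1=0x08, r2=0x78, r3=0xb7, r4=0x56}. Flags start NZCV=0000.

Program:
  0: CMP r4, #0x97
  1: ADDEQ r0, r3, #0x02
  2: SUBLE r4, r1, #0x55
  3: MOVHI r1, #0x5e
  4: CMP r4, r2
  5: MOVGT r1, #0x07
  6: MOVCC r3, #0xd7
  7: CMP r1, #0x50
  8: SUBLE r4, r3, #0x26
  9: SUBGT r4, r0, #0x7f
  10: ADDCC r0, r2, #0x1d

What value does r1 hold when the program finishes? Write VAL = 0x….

VAL = 0x08

0: ✓ CMP  NZCV=1001
1: · ADDEQ
2: · SUBLE
3: · MOVHI
4: ✓ CMP  NZCV=1000
5: · MOVGT
6: ✓ MOVCC  r3←0xd7
7: ✓ CMP  NZCV=1000
8: ✓ SUBLE  r4←0xb1
9: · SUBGT
10: ✓ ADDCC  r0←0x95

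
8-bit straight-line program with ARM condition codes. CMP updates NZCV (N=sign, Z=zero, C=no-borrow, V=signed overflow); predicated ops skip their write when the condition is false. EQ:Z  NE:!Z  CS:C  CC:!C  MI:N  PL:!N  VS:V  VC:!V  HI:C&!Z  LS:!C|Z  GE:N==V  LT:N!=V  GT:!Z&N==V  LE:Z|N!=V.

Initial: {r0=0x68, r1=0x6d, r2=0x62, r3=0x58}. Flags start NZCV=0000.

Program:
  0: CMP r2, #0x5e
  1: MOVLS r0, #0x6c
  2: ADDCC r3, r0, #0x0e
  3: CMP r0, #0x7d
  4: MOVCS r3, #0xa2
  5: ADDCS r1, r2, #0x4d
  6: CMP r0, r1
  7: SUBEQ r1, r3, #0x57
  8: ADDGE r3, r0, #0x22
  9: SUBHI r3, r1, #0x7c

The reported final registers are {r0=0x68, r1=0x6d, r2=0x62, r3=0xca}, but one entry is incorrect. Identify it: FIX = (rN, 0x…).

0: ✓ CMP  NZCV=0010
1: · MOVLS
2: · ADDCC
3: ✓ CMP  NZCV=1000
4: · MOVCS
5: · ADDCS
6: ✓ CMP  NZCV=1000
7: · SUBEQ
8: · ADDGE
9: · SUBHI

FIX = (r3, 0x58)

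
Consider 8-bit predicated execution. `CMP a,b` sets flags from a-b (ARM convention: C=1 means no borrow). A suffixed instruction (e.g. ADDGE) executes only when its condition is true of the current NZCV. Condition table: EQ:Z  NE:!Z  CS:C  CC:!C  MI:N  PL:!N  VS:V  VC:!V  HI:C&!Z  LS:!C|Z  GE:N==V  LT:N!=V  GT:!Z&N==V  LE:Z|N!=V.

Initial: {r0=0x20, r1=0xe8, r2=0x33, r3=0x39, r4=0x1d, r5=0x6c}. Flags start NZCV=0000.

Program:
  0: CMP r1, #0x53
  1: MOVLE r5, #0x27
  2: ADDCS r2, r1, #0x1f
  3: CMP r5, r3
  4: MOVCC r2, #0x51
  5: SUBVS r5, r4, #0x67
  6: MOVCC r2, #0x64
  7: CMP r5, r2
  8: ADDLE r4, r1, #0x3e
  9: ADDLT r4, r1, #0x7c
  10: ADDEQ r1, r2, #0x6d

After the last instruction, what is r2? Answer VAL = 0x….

0: ✓ CMP  NZCV=1010
1: ✓ MOVLE  r5←0x27
2: ✓ ADDCS  r2←0x07
3: ✓ CMP  NZCV=1000
4: ✓ MOVCC  r2←0x51
5: · SUBVS
6: ✓ MOVCC  r2←0x64
7: ✓ CMP  NZCV=1000
8: ✓ ADDLE  r4←0x26
9: ✓ ADDLT  r4←0x64
10: · ADDEQ

VAL = 0x64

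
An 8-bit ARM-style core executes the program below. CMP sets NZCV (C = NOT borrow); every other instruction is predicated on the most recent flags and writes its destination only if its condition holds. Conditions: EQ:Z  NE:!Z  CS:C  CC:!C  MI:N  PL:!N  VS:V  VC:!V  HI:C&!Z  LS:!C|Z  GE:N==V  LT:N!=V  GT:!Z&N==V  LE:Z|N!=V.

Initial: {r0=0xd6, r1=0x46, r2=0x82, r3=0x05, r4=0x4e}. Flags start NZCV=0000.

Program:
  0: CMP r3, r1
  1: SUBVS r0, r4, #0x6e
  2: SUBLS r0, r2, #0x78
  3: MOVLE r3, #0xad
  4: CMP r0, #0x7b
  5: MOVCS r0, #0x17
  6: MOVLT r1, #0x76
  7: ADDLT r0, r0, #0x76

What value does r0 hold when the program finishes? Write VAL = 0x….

0: ✓ CMP  NZCV=1000
1: · SUBVS
2: ✓ SUBLS  r0←0x0a
3: ✓ MOVLE  r3←0xad
4: ✓ CMP  NZCV=1000
5: · MOVCS
6: ✓ MOVLT  r1←0x76
7: ✓ ADDLT  r0←0x80

VAL = 0x80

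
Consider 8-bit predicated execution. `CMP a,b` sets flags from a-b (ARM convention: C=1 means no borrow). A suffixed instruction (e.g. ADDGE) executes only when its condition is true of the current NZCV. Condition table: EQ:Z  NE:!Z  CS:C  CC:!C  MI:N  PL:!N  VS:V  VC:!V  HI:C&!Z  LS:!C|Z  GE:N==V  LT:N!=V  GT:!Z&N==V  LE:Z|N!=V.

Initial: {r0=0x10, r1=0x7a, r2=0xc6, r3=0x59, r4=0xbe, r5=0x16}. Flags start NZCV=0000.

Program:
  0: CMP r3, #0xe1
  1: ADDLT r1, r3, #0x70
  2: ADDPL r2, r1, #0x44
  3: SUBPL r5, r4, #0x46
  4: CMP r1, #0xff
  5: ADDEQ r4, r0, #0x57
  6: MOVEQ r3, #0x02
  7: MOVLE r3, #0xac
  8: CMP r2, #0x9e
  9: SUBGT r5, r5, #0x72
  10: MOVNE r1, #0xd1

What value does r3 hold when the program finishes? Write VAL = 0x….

VAL = 0x59

0: ✓ CMP  NZCV=0000
1: · ADDLT
2: ✓ ADDPL  r2←0xbe
3: ✓ SUBPL  r5←0x78
4: ✓ CMP  NZCV=0000
5: · ADDEQ
6: · MOVEQ
7: · MOVLE
8: ✓ CMP  NZCV=0010
9: ✓ SUBGT  r5←0x06
10: ✓ MOVNE  r1←0xd1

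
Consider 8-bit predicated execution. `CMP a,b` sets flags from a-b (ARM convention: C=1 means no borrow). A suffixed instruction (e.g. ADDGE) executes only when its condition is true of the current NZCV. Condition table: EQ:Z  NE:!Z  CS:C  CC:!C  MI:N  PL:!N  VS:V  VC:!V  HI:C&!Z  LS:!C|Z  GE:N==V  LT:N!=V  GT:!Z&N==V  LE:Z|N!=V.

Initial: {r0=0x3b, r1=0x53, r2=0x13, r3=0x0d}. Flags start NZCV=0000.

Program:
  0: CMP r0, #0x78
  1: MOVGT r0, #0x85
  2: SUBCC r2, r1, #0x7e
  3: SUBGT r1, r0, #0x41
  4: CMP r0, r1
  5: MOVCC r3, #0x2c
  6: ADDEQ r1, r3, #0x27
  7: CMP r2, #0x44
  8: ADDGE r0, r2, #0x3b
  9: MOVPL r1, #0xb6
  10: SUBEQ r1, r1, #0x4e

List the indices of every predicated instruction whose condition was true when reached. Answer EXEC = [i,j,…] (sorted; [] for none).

[0] flags=1000 → (cmp)
[1] flags=1000 GT?F → skip
[2] flags=1000 CC?T → r2=0xd5
[3] flags=1000 GT?F → skip
[4] flags=1000 → (cmp)
[5] flags=1000 CC?T → r3=0x2c
[6] flags=1000 EQ?F → skip
[7] flags=1010 → (cmp)
[8] flags=1010 GE?F → skip
[9] flags=1010 PL?F → skip
[10] flags=1010 EQ?F → skip

EXEC = [2,5]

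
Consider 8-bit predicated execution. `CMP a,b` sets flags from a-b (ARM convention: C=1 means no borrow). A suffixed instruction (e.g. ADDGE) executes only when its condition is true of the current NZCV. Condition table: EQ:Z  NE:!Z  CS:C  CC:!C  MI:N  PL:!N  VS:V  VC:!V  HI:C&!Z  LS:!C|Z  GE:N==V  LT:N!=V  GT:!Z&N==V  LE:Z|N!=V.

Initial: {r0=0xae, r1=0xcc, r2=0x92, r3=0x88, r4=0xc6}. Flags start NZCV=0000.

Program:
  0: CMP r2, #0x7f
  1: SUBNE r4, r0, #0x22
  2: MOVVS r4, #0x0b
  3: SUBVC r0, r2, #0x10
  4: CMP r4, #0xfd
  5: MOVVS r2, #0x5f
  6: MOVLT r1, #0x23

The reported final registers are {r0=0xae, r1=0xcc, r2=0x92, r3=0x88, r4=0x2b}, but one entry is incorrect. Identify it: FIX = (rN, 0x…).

FIX = (r4, 0x0b)

[0] flags=0011 → (cmp)
[1] flags=0011 NE?T → r4=0x8c
[2] flags=0011 VS?T → r4=0x0b
[3] flags=0011 VC?F → skip
[4] flags=0000 → (cmp)
[5] flags=0000 VS?F → skip
[6] flags=0000 LT?F → skip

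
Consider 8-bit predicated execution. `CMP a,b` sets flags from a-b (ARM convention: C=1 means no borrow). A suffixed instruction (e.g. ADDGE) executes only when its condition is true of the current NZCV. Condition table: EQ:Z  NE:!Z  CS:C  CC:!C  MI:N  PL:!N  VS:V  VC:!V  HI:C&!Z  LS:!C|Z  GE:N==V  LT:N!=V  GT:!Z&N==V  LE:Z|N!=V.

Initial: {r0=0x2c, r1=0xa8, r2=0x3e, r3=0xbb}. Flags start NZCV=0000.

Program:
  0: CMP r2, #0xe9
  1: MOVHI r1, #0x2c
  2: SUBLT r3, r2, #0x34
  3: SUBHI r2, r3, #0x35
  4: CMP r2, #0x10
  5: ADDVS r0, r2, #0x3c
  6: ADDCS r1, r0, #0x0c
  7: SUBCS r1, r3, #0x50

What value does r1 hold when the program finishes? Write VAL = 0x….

VAL = 0x6b

[0] flags=0000 → (cmp)
[1] flags=0000 HI?F → skip
[2] flags=0000 LT?F → skip
[3] flags=0000 HI?F → skip
[4] flags=0010 → (cmp)
[5] flags=0010 VS?F → skip
[6] flags=0010 CS?T → r1=0x38
[7] flags=0010 CS?T → r1=0x6b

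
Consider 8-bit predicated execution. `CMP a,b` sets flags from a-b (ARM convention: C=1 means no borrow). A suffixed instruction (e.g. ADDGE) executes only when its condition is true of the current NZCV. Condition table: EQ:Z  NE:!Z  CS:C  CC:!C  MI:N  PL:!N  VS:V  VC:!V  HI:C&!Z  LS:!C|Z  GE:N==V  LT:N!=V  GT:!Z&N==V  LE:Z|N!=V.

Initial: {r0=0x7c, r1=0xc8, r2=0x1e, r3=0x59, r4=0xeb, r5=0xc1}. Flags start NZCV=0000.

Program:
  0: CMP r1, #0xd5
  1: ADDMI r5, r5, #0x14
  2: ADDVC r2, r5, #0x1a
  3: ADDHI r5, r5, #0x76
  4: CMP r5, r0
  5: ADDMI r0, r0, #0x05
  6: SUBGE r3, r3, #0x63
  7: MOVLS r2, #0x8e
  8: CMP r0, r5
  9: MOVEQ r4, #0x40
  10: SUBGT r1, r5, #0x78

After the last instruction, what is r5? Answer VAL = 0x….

VAL = 0xd5

[0] flags=1000 → (cmp)
[1] flags=1000 MI?T → r5=0xd5
[2] flags=1000 VC?T → r2=0xef
[3] flags=1000 HI?F → skip
[4] flags=0011 → (cmp)
[5] flags=0011 MI?F → skip
[6] flags=0011 GE?F → skip
[7] flags=0011 LS?F → skip
[8] flags=1001 → (cmp)
[9] flags=1001 EQ?F → skip
[10] flags=1001 GT?T → r1=0x5d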